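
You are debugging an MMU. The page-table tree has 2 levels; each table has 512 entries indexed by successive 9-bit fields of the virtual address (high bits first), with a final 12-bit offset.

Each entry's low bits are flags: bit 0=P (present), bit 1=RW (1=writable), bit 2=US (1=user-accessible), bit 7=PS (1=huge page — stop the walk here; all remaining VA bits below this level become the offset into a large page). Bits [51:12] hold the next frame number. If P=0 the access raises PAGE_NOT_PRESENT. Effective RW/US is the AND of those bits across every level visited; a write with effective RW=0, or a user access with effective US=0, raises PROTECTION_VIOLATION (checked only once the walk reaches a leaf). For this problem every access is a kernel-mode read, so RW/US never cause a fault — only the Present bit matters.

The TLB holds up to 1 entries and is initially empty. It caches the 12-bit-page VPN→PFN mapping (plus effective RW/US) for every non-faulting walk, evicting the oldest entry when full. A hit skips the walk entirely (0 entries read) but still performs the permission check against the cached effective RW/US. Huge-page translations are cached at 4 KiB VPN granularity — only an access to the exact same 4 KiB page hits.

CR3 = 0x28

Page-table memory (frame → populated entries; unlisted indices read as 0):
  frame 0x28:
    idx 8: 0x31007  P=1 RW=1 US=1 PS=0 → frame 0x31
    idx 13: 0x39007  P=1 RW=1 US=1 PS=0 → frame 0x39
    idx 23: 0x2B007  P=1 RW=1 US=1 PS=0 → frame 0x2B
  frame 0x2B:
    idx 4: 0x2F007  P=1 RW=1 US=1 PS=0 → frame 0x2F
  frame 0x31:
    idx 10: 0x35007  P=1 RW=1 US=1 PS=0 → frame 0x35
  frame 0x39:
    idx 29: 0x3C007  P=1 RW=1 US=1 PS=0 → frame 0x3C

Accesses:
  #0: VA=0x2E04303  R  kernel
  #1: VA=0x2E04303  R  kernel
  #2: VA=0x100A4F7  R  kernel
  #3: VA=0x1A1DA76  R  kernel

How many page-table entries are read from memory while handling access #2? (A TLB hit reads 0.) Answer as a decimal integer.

Walk each access:
#0 VA=0x2E04303 (r,kernel):
  [0] read 0x28 idx=23: raw=0x2B007 flags P=1 W=1 U=1 S=0
  [1] read 0x2B idx=4: raw=0x2F007 flags P=1 W=1 U=1 S=0
  ⇒ phys 0x2F303  [2 reads]
#1 VA=0x2E04303 (r,kernel):
  TLB hit vpn=0x2E04 → PA=0x2F303
#2 VA=0x100A4F7 (r,kernel):
  [0] read 0x28 idx=8: raw=0x31007 flags P=1 W=1 U=1 S=0
  [1] read 0x31 idx=10: raw=0x35007 flags P=1 W=1 U=1 S=0
  ⇒ phys 0x354F7  [2 reads]
#3 VA=0x1A1DA76 (r,kernel):
  [0] read 0x28 idx=13: raw=0x39007 flags P=1 W=1 U=1 S=0
  [1] read 0x39 idx=29: raw=0x3C007 flags P=1 W=1 U=1 S=0
  ⇒ phys 0x3CA76  [2 reads]

Entries read for #2: 2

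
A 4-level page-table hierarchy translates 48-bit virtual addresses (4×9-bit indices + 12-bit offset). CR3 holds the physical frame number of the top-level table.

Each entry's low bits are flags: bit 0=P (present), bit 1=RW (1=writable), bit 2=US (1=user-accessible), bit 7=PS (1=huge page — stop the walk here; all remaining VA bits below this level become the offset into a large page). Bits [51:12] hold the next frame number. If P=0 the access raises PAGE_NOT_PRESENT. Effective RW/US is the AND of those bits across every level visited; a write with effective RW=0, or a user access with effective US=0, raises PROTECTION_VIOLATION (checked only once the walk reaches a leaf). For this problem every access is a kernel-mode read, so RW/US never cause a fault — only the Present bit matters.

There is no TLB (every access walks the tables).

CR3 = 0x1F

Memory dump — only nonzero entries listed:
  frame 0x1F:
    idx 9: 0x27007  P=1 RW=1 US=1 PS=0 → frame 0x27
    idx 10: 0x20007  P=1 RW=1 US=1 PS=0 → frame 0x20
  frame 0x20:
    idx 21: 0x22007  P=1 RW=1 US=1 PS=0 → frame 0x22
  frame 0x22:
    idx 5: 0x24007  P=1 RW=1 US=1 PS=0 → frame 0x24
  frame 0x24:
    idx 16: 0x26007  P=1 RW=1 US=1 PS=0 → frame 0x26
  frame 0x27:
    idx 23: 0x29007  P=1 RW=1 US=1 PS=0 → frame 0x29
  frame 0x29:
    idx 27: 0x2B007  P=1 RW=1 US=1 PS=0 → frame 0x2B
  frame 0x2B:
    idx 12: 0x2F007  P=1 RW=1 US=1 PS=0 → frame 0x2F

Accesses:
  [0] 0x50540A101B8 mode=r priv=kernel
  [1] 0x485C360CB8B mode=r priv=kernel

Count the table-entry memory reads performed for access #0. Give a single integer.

Walk each access:
#0 VA=0x50540A101B8 (r,kernel):
  L0 @0x1F[10] → 0x20007  P=1,RW=1,US=1,PS=0
  L1 @0x20[21] → 0x22007  P=1,RW=1,US=1,PS=0
  L2 @0x22[5] → 0x24007  P=1,RW=1,US=1,PS=0
  L3 @0x24[16] → 0x26007  P=1,RW=1,US=1,PS=0
  ✓ 0x261B8  — 4 lookups
#1 VA=0x485C360CB8B (r,kernel):
  L0 @0x1F[9] → 0x27007  P=1,RW=1,US=1,PS=0
  L1 @0x27[23] → 0x29007  P=1,RW=1,US=1,PS=0
  L2 @0x29[27] → 0x2B007  P=1,RW=1,US=1,PS=0
  L3 @0x2B[12] → 0x2F007  P=1,RW=1,US=1,PS=0
  ✓ 0x2FB8B  — 4 lookups

Entries read for #0: 4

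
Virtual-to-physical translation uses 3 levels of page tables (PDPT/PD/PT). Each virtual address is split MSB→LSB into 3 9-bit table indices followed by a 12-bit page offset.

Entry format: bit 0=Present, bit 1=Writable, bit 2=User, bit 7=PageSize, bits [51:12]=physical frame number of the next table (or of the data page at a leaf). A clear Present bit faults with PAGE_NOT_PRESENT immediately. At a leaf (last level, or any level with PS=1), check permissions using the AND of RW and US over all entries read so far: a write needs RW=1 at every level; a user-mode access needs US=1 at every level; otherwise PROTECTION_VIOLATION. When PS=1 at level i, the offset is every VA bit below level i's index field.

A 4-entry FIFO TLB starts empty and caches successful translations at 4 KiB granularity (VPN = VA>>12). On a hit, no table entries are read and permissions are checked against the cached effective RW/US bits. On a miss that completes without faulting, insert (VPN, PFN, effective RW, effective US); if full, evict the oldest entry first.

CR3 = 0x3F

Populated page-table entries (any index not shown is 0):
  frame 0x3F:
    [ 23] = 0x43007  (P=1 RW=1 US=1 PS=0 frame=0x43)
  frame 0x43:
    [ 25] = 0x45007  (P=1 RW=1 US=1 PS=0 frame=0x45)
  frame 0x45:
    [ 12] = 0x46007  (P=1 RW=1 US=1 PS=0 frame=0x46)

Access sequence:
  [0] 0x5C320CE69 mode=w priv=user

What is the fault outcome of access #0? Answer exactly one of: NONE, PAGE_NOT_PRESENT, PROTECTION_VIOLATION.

Per-access translation:
#0 VA=0x5C320CE69 (w,user):
  lvl0: tbl 0x3F, slot 23 ⇒ 0x43007 (P1/RW1/US1/PS0)
  lvl1: tbl 0x43, slot 25 ⇒ 0x45007 (P1/RW1/US1/PS0)
  lvl2: tbl 0x45, slot 12 ⇒ 0x46007 (P1/RW1/US1/PS0)
  ✓ 0x46E69  — 3 lookups

Access #0 fault: NONE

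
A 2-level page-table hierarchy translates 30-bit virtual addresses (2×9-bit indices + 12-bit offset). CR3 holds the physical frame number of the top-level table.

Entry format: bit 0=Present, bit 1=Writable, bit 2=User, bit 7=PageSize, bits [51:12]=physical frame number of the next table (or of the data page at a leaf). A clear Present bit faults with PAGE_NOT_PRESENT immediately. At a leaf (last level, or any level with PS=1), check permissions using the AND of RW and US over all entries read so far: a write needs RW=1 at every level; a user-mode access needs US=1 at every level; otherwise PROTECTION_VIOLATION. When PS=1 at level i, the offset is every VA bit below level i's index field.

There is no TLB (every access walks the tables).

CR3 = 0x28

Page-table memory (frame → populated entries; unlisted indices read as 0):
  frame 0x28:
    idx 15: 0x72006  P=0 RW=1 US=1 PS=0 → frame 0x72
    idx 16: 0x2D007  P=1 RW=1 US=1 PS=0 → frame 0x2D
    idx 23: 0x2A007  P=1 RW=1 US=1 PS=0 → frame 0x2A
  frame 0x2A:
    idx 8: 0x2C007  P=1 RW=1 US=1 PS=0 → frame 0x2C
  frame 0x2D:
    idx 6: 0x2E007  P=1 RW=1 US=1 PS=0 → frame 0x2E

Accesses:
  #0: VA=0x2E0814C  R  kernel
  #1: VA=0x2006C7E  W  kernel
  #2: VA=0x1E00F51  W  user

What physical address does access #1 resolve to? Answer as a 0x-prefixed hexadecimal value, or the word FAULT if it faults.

Walk each access:
#0 VA=0x2E0814C (r,kernel):
  L0 @0x28[23] → 0x2A007  P=1,RW=1,US=1,PS=0
  L1 @0x2A[8] → 0x2C007  P=1,RW=1,US=1,PS=0
  ✓ 0x2C14C  — 2 lookups
#1 VA=0x2006C7E (w,kernel):
  L0 @0x28[16] → 0x2D007  P=1,RW=1,US=1,PS=0
  L1 @0x2D[6] → 0x2E007  P=1,RW=1,US=1,PS=0
  ✓ 0x2EC7E  — 2 lookups
#2 VA=0x1E00F51 (w,user):
  L0 @0x28[15] → 0x72006  P=0,RW=1,US=1,PS=0
  ✗ PAGE_NOT_PRESENT  [1 reads]

Access #1 PA: 0x2EC7E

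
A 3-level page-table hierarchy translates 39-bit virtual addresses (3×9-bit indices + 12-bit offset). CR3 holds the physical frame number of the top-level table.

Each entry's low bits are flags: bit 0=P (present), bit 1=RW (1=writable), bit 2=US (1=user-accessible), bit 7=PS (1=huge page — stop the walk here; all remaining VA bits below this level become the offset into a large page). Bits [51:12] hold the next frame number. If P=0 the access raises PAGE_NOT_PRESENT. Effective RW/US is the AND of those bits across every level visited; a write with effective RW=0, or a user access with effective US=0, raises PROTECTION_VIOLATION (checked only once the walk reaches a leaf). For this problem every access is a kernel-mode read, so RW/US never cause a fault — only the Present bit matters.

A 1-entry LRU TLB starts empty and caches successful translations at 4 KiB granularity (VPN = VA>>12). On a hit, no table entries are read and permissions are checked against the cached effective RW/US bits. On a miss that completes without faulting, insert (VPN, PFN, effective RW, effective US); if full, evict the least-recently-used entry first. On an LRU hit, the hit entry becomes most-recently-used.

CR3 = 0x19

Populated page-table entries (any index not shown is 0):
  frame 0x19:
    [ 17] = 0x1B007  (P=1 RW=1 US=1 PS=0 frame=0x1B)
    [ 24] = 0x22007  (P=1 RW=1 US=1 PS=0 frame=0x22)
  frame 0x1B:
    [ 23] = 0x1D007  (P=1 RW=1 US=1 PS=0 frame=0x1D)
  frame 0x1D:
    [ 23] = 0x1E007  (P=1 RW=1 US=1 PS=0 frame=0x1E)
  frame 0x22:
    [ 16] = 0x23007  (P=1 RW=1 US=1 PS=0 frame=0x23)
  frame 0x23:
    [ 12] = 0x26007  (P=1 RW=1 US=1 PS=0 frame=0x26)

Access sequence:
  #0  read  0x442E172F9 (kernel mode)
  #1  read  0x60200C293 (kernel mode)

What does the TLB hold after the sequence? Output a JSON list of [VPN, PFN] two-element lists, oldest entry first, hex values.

Trace:
#0 VA=0x442E172F9 (r,kernel):
  [0] read 0x19 idx=17: raw=0x1B007 flags P=1 W=1 U=1 S=0
  [1] read 0x1B idx=23: raw=0x1D007 flags P=1 W=1 U=1 S=0
  [2] read 0x1D idx=23: raw=0x1E007 flags P=1 W=1 U=1 S=0
  ⇒ phys 0x1E2F9  [3 reads]
#1 VA=0x60200C293 (r,kernel):
  [0] read 0x19 idx=24: raw=0x22007 flags P=1 W=1 U=1 S=0
  [1] read 0x22 idx=16: raw=0x23007 flags P=1 W=1 U=1 S=0
  [2] read 0x23 idx=12: raw=0x26007 flags P=1 W=1 U=1 S=0
  ⇒ phys 0x26293  [3 reads]

TLB: [["0x60200C", "0x26"]]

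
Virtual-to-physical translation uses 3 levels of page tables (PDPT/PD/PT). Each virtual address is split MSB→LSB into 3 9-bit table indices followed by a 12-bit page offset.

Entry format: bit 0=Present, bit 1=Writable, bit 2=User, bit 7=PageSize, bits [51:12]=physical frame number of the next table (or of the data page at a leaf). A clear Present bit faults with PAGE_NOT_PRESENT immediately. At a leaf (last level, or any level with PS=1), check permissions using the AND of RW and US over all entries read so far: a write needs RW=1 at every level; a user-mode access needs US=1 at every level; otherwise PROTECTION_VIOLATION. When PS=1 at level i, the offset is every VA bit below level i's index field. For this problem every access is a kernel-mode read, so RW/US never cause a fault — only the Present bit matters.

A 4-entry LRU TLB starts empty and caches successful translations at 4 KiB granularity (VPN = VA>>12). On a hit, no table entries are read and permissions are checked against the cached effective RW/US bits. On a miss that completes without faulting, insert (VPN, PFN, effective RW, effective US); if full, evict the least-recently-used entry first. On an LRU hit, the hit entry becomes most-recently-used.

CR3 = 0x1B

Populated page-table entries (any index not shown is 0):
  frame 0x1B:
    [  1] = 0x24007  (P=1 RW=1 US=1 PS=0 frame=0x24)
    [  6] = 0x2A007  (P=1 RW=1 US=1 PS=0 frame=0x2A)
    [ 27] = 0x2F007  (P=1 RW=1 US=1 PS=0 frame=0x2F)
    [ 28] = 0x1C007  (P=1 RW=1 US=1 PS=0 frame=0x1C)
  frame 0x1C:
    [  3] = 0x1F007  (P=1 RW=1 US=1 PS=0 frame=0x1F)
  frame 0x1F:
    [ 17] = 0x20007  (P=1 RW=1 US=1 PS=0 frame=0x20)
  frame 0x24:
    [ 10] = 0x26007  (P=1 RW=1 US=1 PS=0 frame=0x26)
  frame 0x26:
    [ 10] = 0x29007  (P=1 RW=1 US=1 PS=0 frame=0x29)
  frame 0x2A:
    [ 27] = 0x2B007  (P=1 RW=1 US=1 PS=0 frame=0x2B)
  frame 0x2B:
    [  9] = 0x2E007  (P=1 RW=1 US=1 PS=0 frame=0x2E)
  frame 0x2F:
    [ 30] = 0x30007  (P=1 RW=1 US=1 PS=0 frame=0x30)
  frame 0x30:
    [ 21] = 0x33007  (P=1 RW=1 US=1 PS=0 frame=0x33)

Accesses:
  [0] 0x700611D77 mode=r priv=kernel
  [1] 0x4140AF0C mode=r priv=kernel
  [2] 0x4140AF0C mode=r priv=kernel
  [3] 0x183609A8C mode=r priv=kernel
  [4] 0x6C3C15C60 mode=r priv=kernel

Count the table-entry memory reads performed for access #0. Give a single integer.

Walk each access:
#0 VA=0x700611D77 (r,kernel):
  lvl0: tbl 0x1B, slot 28 ⇒ 0x1C007 (P1/RW1/US1/PS0)
  lvl1: tbl 0x1C, slot 3 ⇒ 0x1F007 (P1/RW1/US1/PS0)
  lvl2: tbl 0x1F, slot 17 ⇒ 0x20007 (P1/RW1/US1/PS0)
  ⇒ phys 0x20D77  [3 reads]
#1 VA=0x4140AF0C (r,kernel):
  lvl0: tbl 0x1B, slot 1 ⇒ 0x24007 (P1/RW1/US1/PS0)
  lvl1: tbl 0x24, slot 10 ⇒ 0x26007 (P1/RW1/US1/PS0)
  lvl2: tbl 0x26, slot 10 ⇒ 0x29007 (P1/RW1/US1/PS0)
  ⇒ phys 0x29F0C  [3 reads]
#2 VA=0x4140AF0C (r,kernel):
  TLB hit vpn=0x4140A → PA=0x29F0C
#3 VA=0x183609A8C (r,kernel):
  lvl0: tbl 0x1B, slot 6 ⇒ 0x2A007 (P1/RW1/US1/PS0)
  lvl1: tbl 0x2A, slot 27 ⇒ 0x2B007 (P1/RW1/US1/PS0)
  lvl2: tbl 0x2B, slot 9 ⇒ 0x2E007 (P1/RW1/US1/PS0)
  ⇒ phys 0x2EA8C  [3 reads]
#4 VA=0x6C3C15C60 (r,kernel):
  lvl0: tbl 0x1B, slot 27 ⇒ 0x2F007 (P1/RW1/US1/PS0)
  lvl1: tbl 0x2F, slot 30 ⇒ 0x30007 (P1/RW1/US1/PS0)
  lvl2: tbl 0x30, slot 21 ⇒ 0x33007 (P1/RW1/US1/PS0)
  ⇒ phys 0x33C60  [3 reads]

Entries read for #0: 3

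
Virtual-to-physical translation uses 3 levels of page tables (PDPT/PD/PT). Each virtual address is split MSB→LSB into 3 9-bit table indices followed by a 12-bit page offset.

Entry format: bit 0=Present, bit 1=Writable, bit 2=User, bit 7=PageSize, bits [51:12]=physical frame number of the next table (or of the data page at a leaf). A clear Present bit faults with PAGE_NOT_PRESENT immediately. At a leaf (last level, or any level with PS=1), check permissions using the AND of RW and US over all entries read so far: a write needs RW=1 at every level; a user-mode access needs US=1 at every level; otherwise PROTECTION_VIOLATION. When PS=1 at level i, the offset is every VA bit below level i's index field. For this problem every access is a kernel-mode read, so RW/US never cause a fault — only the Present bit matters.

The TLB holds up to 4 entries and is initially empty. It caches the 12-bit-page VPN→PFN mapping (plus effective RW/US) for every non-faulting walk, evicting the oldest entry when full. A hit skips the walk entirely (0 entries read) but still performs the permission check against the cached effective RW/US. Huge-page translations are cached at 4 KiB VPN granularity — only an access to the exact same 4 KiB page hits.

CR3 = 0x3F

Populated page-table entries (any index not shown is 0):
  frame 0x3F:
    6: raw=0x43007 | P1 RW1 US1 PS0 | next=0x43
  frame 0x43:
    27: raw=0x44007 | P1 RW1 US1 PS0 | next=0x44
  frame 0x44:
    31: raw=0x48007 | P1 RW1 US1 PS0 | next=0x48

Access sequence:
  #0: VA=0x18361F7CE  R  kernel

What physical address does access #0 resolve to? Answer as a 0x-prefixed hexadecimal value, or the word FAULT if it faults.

Trace:
#0 VA=0x18361F7CE (r,kernel):
  [0] read 0x3F idx=6: raw=0x43007 flags P=1 W=1 U=1 S=0
  [1] read 0x43 idx=27: raw=0x44007 flags P=1 W=1 U=1 S=0
  [2] read 0x44 idx=31: raw=0x48007 flags P=1 W=1 U=1 S=0
  ✓ 0x487CE  — 3 lookups

Access #0 PA: 0x487CE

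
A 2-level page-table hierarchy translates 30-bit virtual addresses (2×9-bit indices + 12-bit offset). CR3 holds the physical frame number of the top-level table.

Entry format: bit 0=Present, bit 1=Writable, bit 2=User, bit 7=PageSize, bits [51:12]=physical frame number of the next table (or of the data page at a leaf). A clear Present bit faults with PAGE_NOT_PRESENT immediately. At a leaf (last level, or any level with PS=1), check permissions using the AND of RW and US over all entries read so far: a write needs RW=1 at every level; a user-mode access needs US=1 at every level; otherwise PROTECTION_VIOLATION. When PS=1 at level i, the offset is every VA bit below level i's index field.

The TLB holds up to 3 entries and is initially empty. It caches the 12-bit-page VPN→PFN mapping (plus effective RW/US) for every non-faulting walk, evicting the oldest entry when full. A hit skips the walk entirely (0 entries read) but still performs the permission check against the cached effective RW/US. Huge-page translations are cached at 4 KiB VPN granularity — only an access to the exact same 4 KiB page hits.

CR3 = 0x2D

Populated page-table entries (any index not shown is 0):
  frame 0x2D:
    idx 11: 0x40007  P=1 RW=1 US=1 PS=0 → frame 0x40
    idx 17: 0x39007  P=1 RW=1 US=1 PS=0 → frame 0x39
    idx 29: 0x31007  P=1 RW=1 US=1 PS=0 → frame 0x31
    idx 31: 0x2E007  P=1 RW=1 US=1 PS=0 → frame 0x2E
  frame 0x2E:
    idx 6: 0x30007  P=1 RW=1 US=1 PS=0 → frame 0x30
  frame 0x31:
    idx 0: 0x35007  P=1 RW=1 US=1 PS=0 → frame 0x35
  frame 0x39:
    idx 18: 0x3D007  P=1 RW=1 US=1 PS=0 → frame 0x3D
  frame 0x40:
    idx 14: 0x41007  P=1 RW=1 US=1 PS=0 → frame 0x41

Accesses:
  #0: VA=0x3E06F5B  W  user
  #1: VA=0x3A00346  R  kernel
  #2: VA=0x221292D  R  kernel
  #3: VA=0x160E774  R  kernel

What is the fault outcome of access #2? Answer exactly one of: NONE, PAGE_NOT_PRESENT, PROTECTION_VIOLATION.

Per-access translation:
#0 VA=0x3E06F5B (w,user):
  lvl0: tbl 0x2D, slot 31 ⇒ 0x2E007 (P1/RW1/US1/PS0)
  lvl1: tbl 0x2E, slot 6 ⇒ 0x30007 (P1/RW1/US1/PS0)
  → PA=0x30F5B  (2 entries read)
#1 VA=0x3A00346 (r,kernel):
  lvl0: tbl 0x2D, slot 29 ⇒ 0x31007 (P1/RW1/US1/PS0)
  lvl1: tbl 0x31, slot 0 ⇒ 0x35007 (P1/RW1/US1/PS0)
  → PA=0x35346  (2 entries read)
#2 VA=0x221292D (r,kernel):
  lvl0: tbl 0x2D, slot 17 ⇒ 0x39007 (P1/RW1/US1/PS0)
  lvl1: tbl 0x39, slot 18 ⇒ 0x3D007 (P1/RW1/US1/PS0)
  → PA=0x3D92D  (2 entries read)
#3 VA=0x160E774 (r,kernel):
  lvl0: tbl 0x2D, slot 11 ⇒ 0x40007 (P1/RW1/US1/PS0)
  lvl1: tbl 0x40, slot 14 ⇒ 0x41007 (P1/RW1/US1/PS0)
  → PA=0x41774  (2 entries read)

Access #2 fault: NONE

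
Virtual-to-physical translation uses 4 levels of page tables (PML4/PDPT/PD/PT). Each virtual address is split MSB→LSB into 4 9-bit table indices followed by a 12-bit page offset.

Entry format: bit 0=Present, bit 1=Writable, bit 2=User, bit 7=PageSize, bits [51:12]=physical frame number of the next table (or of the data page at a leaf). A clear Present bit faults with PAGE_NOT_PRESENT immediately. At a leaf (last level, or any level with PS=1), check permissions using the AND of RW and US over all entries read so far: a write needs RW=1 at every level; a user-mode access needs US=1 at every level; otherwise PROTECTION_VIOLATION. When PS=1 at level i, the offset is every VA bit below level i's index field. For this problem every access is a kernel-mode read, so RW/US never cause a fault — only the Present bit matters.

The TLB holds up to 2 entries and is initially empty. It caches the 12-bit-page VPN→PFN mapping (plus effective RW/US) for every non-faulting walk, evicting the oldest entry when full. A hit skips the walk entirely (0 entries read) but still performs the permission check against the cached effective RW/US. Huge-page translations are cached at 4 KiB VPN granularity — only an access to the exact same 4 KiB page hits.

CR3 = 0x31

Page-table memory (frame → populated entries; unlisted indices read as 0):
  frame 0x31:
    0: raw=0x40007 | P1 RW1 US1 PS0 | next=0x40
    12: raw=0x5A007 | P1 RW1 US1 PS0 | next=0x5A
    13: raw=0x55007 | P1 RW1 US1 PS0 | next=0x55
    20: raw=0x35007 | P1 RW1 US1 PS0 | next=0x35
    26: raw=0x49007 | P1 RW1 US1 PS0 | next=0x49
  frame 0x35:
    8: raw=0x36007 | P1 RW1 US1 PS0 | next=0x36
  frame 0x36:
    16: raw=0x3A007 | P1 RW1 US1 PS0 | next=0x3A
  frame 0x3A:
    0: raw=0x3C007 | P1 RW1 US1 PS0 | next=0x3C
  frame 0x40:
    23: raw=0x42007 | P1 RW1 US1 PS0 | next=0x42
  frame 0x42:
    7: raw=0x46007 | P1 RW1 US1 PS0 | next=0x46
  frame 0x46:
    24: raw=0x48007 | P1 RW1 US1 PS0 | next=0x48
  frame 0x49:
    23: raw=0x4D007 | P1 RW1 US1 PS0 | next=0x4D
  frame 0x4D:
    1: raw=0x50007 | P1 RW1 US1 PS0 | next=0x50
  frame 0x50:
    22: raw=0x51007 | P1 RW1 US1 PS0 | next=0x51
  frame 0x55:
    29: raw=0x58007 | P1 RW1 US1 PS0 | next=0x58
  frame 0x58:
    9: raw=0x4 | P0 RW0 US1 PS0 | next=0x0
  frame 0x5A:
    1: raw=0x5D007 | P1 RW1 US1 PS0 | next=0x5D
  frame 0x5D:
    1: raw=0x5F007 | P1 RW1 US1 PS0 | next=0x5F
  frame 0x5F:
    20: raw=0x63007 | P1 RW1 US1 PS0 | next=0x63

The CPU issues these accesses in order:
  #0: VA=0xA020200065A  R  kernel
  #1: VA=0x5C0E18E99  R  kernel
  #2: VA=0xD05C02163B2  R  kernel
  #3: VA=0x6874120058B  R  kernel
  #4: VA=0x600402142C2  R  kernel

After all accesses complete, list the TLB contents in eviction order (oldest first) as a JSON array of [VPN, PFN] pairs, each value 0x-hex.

Per-access translation:
#0 VA=0xA020200065A (r,kernel):
  lvl0: tbl 0x31, slot 20 ⇒ 0x35007 (P1/RW1/US1/PS0)
  lvl1: tbl 0x35, slot 8 ⇒ 0x36007 (P1/RW1/US1/PS0)
  lvl2: tbl 0x36, slot 16 ⇒ 0x3A007 (P1/RW1/US1/PS0)
  lvl3: tbl 0x3A, slot 0 ⇒ 0x3C007 (P1/RW1/US1/PS0)
  → PA=0x3C65A  (4 entries read)
#1 VA=0x5C0E18E99 (r,kernel):
  lvl0: tbl 0x31, slot 0 ⇒ 0x40007 (P1/RW1/US1/PS0)
  lvl1: tbl 0x40, slot 23 ⇒ 0x42007 (P1/RW1/US1/PS0)
  lvl2: tbl 0x42, slot 7 ⇒ 0x46007 (P1/RW1/US1/PS0)
  lvl3: tbl 0x46, slot 24 ⇒ 0x48007 (P1/RW1/US1/PS0)
  → PA=0x48E99  (4 entries read)
#2 VA=0xD05C02163B2 (r,kernel):
  lvl0: tbl 0x31, slot 26 ⇒ 0x49007 (P1/RW1/US1/PS0)
  lvl1: tbl 0x49, slot 23 ⇒ 0x4D007 (P1/RW1/US1/PS0)
  lvl2: tbl 0x4D, slot 1 ⇒ 0x50007 (P1/RW1/US1/PS0)
  lvl3: tbl 0x50, slot 22 ⇒ 0x51007 (P1/RW1/US1/PS0)
  → PA=0x513B2  (4 entries read)
#3 VA=0x6874120058B (r,kernel):
  lvl0: tbl 0x31, slot 13 ⇒ 0x55007 (P1/RW1/US1/PS0)
  lvl1: tbl 0x55, slot 29 ⇒ 0x58007 (P1/RW1/US1/PS0)
  lvl2: tbl 0x58, slot 9 ⇒ 0x4 (P0/RW0/US1/PS0)
  ✗ PAGE_NOT_PRESENT  [3 reads]
#4 VA=0x600402142C2 (r,kernel):
  lvl0: tbl 0x31, slot 12 ⇒ 0x5A007 (P1/RW1/US1/PS0)
  lvl1: tbl 0x5A, slot 1 ⇒ 0x5D007 (P1/RW1/US1/PS0)
  lvl2: tbl 0x5D, slot 1 ⇒ 0x5F007 (P1/RW1/US1/PS0)
  lvl3: tbl 0x5F, slot 20 ⇒ 0x63007 (P1/RW1/US1/PS0)
  → PA=0x632C2  (4 entries read)

TLB: [["0xD05C0216", "0x51"], ["0x60040214", "0x63"]]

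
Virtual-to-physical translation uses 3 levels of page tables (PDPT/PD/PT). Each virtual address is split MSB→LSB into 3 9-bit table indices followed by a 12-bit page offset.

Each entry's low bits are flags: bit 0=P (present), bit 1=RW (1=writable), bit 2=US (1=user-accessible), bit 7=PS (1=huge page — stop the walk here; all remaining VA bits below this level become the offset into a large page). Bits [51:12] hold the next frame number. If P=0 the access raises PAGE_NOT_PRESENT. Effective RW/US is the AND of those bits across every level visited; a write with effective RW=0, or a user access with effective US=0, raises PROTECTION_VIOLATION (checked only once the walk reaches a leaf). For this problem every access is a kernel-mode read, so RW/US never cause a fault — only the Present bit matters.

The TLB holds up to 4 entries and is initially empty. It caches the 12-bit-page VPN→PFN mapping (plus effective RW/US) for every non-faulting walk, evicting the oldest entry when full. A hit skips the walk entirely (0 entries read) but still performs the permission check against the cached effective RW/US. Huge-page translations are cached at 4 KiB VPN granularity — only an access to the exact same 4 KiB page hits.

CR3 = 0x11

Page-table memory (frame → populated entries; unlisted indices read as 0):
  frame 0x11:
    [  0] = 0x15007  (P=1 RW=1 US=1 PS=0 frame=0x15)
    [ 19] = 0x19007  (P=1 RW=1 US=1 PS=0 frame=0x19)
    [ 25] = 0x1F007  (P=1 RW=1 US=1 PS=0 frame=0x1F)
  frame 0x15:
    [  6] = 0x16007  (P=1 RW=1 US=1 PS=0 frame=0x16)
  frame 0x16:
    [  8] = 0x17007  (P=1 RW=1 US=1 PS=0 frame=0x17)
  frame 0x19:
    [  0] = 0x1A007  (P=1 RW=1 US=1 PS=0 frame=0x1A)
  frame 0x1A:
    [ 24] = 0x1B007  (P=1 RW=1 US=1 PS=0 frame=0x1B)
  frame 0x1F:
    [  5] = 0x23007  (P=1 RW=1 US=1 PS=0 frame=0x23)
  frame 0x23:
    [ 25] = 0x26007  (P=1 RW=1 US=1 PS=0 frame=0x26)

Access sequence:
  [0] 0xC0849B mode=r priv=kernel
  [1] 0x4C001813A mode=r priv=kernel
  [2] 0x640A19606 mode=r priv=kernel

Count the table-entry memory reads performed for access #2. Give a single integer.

Walk each access:
#0 VA=0xC0849B (r,kernel):
  lvl0: tbl 0x11, slot 0 ⇒ 0x15007 (P1/RW1/US1/PS0)
  lvl1: tbl 0x15, slot 6 ⇒ 0x16007 (P1/RW1/US1/PS0)
  lvl2: tbl 0x16, slot 8 ⇒ 0x17007 (P1/RW1/US1/PS0)
  ✓ 0x1749B  — 3 lookups
#1 VA=0x4C001813A (r,kernel):
  lvl0: tbl 0x11, slot 19 ⇒ 0x19007 (P1/RW1/US1/PS0)
  lvl1: tbl 0x19, slot 0 ⇒ 0x1A007 (P1/RW1/US1/PS0)
  lvl2: tbl 0x1A, slot 24 ⇒ 0x1B007 (P1/RW1/US1/PS0)
  ✓ 0x1B13A  — 3 lookups
#2 VA=0x640A19606 (r,kernel):
  lvl0: tbl 0x11, slot 25 ⇒ 0x1F007 (P1/RW1/US1/PS0)
  lvl1: tbl 0x1F, slot 5 ⇒ 0x23007 (P1/RW1/US1/PS0)
  lvl2: tbl 0x23, slot 25 ⇒ 0x26007 (P1/RW1/US1/PS0)
  ✓ 0x26606  — 3 lookups

Entries read for #2: 3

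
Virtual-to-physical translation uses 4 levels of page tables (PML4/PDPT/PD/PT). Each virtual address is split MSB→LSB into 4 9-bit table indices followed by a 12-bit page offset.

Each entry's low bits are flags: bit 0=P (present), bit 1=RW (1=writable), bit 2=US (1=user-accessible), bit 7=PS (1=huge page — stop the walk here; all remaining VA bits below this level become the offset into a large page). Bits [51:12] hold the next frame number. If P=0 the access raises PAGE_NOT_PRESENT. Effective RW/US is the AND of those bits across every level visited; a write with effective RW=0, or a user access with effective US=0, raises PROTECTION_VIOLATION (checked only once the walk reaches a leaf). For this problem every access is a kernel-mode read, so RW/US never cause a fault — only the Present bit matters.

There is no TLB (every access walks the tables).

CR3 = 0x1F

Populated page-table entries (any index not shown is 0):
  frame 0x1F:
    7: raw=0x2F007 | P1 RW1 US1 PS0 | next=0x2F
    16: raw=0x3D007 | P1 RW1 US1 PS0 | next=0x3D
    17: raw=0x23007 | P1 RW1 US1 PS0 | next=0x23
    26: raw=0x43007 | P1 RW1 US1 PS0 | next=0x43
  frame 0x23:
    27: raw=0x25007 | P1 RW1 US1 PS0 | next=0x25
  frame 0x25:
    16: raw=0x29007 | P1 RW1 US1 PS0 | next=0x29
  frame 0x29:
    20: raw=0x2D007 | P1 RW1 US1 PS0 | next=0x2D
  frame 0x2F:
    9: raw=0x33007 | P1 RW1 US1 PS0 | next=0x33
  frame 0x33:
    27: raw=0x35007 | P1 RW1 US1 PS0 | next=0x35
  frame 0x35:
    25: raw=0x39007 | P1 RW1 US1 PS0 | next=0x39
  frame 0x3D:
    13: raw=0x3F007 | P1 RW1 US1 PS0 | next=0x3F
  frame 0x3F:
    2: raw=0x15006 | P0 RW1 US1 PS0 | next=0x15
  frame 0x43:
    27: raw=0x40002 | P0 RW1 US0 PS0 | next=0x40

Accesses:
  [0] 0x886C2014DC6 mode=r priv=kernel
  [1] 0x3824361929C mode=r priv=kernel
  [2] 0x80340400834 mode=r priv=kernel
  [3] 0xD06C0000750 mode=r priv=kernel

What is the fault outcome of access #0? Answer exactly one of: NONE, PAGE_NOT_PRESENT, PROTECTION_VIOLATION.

Per-access translation:
#0 VA=0x886C2014DC6 (r,kernel):
  lvl0: tbl 0x1F, slot 17 ⇒ 0x23007 (P1/RW1/US1/PS0)
  lvl1: tbl 0x23, slot 27 ⇒ 0x25007 (P1/RW1/US1/PS0)
  lvl2: tbl 0x25, slot 16 ⇒ 0x29007 (P1/RW1/US1/PS0)
  lvl3: tbl 0x29, slot 20 ⇒ 0x2D007 (P1/RW1/US1/PS0)
  ⇒ phys 0x2DDC6  [4 reads]
#1 VA=0x3824361929C (r,kernel):
  lvl0: tbl 0x1F, slot 7 ⇒ 0x2F007 (P1/RW1/US1/PS0)
  lvl1: tbl 0x2F, slot 9 ⇒ 0x33007 (P1/RW1/US1/PS0)
  lvl2: tbl 0x33, slot 27 ⇒ 0x35007 (P1/RW1/US1/PS0)
  lvl3: tbl 0x35, slot 25 ⇒ 0x39007 (P1/RW1/US1/PS0)
  ⇒ phys 0x3929C  [4 reads]
#2 VA=0x80340400834 (r,kernel):
  lvl0: tbl 0x1F, slot 16 ⇒ 0x3D007 (P1/RW1/US1/PS0)
  lvl1: tbl 0x3D, slot 13 ⇒ 0x3F007 (P1/RW1/US1/PS0)
  lvl2: tbl 0x3F, slot 2 ⇒ 0x15006 (P0/RW1/US1/PS0)
  ✗ PAGE_NOT_PRESENT  [3 reads]
#3 VA=0xD06C0000750 (r,kernel):
  lvl0: tbl 0x1F, slot 26 ⇒ 0x43007 (P1/RW1/US1/PS0)
  lvl1: tbl 0x43, slot 27 ⇒ 0x40002 (P0/RW1/US0/PS0)
  ✗ PAGE_NOT_PRESENT  [2 reads]

Access #0 fault: NONE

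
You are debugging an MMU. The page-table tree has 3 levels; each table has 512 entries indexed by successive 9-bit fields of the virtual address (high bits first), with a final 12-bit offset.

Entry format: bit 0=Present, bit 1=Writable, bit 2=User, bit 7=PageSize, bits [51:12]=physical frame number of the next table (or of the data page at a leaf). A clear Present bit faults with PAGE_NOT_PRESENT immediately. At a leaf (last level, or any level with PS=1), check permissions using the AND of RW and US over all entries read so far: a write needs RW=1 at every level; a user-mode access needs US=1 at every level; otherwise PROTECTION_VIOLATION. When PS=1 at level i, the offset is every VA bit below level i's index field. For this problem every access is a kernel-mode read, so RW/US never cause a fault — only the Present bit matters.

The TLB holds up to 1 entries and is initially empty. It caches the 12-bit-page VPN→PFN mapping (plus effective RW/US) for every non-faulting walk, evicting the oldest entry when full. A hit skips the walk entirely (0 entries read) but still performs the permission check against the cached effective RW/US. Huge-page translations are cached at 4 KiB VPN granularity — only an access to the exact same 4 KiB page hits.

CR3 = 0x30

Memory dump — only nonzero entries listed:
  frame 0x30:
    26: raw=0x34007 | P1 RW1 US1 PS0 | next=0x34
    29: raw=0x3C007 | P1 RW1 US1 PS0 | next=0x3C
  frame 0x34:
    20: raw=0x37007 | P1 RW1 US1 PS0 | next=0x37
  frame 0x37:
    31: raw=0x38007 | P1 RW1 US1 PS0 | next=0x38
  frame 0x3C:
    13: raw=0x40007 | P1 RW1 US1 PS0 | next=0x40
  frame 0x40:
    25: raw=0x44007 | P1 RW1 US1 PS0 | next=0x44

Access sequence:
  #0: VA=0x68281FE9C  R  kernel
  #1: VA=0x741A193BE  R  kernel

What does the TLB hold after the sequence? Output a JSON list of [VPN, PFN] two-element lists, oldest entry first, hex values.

Trace:
#0 VA=0x68281FE9C (r,kernel):
  [0] read 0x30 idx=26: raw=0x34007 flags P=1 W=1 U=1 S=0
  [1] read 0x34 idx=20: raw=0x37007 flags P=1 W=1 U=1 S=0
  [2] read 0x37 idx=31: raw=0x38007 flags P=1 W=1 U=1 S=0
  ✓ 0x38E9C  — 3 lookups
#1 VA=0x741A193BE (r,kernel):
  [0] read 0x30 idx=29: raw=0x3C007 flags P=1 W=1 U=1 S=0
  [1] read 0x3C idx=13: raw=0x40007 flags P=1 W=1 U=1 S=0
  [2] read 0x40 idx=25: raw=0x44007 flags P=1 W=1 U=1 S=0
  ✓ 0x443BE  — 3 lookups

TLB: [["0x741A19", "0x44"]]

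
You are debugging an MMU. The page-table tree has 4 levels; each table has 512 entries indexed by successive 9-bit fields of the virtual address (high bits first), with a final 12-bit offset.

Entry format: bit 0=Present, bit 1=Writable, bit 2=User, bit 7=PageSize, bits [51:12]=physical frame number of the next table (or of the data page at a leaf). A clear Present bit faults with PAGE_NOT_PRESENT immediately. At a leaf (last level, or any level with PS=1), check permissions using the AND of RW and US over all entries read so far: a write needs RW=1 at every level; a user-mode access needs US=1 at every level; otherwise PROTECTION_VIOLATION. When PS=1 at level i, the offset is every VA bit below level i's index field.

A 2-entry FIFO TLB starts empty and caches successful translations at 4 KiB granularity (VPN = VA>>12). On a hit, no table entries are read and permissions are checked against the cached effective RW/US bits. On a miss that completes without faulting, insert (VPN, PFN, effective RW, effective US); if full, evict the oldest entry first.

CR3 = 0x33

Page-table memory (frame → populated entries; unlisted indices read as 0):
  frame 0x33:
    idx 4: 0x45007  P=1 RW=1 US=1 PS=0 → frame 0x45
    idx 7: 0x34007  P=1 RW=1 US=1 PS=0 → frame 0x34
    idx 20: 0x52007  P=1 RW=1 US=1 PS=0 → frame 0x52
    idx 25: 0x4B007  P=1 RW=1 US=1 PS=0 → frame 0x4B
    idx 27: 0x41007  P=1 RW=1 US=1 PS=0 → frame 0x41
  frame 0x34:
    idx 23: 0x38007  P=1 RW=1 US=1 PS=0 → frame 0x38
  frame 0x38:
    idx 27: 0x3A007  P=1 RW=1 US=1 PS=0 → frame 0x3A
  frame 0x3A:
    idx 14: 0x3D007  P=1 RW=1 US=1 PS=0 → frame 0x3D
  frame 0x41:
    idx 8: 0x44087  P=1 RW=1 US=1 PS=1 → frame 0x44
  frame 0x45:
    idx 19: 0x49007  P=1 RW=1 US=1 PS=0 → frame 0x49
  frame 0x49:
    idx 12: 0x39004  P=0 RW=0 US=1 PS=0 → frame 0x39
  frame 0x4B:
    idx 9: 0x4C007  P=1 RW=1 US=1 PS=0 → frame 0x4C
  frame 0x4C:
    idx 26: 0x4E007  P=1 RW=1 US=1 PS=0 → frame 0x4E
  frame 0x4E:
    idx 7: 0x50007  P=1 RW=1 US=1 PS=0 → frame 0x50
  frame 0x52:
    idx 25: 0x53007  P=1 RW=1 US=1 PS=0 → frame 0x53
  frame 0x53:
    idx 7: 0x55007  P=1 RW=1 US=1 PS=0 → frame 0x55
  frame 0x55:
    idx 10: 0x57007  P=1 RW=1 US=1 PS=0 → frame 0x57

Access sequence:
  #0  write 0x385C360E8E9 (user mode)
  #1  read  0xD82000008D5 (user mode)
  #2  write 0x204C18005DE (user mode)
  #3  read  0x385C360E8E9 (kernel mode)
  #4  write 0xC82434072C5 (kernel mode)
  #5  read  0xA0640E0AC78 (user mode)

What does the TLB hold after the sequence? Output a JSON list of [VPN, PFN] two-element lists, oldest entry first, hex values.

Walk each access:
#0 VA=0x385C360E8E9 (w,user):
  L0 @0x33[7] → 0x34007  P=1,RW=1,US=1,PS=0
  L1 @0x34[23] → 0x38007  P=1,RW=1,US=1,PS=0
  L2 @0x38[27] → 0x3A007  P=1,RW=1,US=1,PS=0
  L3 @0x3A[14] → 0x3D007  P=1,RW=1,US=1,PS=0
  ⇒ phys 0x3D8E9  [4 reads]
#1 VA=0xD82000008D5 (r,user):
  L0 @0x33[27] → 0x41007  P=1,RW=1,US=1,PS=0
  L1 @0x41[8] → 0x44087  P=1,RW=1,US=1,PS=1
  ⇒ phys 0x448D5 (huge @L1)  [2 reads]
#2 VA=0x204C18005DE (w,user):
  L0 @0x33[4] → 0x45007  P=1,RW=1,US=1,PS=0
  L1 @0x45[19] → 0x49007  P=1,RW=1,US=1,PS=0
  L2 @0x49[12] → 0x39004  P=0,RW=0,US=1,PS=0
  ✗ PAGE_NOT_PRESENT  [3 reads]
#3 VA=0x385C360E8E9 (r,kernel):
  TLB hit vpn=0x385C360E → PA=0x3D8E9
#4 VA=0xC82434072C5 (w,kernel):
  L0 @0x33[25] → 0x4B007  P=1,RW=1,US=1,PS=0
  L1 @0x4B[9] → 0x4C007  P=1,RW=1,US=1,PS=0
  L2 @0x4C[26] → 0x4E007  P=1,RW=1,US=1,PS=0
  L3 @0x4E[7] → 0x50007  P=1,RW=1,US=1,PS=0
  ⇒ phys 0x502C5  [4 reads]
#5 VA=0xA0640E0AC78 (r,user):
  L0 @0x33[20] → 0x52007  P=1,RW=1,US=1,PS=0
  L1 @0x52[25] → 0x53007  P=1,RW=1,US=1,PS=0
  L2 @0x53[7] → 0x55007  P=1,RW=1,US=1,PS=0
  L3 @0x55[10] → 0x57007  P=1,RW=1,US=1,PS=0
  ⇒ phys 0x57C78  [4 reads]

TLB: [["0xC8243407", "0x50"], ["0xA0640E0A", "0x57"]]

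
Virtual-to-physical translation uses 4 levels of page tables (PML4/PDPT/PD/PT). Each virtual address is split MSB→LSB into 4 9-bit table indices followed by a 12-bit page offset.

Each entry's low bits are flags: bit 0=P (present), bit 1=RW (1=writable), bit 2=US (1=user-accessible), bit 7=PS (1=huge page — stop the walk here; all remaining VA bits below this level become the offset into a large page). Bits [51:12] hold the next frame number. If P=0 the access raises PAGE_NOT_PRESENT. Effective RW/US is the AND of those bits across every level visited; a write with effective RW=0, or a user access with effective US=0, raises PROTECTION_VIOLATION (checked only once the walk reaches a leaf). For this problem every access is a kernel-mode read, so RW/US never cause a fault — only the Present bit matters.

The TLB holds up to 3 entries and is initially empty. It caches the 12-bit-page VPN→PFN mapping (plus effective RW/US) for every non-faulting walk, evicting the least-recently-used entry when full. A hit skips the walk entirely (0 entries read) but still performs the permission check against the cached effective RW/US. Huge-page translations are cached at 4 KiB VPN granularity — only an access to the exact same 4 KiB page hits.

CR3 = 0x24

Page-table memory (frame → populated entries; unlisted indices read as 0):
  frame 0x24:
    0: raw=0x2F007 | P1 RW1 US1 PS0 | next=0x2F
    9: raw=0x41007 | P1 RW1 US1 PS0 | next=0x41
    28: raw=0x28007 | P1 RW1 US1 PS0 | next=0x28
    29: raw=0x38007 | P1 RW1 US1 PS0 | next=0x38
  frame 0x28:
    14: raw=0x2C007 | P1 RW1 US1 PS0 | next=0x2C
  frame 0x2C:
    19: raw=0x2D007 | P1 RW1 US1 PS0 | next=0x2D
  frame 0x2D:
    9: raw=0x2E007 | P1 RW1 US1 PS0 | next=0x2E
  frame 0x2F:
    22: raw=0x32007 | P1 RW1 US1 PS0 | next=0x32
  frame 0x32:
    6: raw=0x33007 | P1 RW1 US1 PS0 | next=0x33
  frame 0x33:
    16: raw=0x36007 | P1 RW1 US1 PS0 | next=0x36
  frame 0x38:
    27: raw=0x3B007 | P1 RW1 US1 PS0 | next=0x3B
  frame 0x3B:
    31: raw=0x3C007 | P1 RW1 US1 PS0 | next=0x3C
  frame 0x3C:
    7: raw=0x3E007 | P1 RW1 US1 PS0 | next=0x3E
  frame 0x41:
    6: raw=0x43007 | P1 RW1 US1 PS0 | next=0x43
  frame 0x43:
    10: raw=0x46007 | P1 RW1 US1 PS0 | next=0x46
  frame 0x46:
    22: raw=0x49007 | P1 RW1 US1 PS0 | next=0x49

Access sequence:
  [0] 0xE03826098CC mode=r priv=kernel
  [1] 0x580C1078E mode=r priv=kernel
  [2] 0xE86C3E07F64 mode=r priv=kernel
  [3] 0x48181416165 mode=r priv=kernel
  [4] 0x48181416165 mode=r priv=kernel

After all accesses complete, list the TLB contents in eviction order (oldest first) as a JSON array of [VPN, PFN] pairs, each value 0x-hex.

Per-access translation:
#0 VA=0xE03826098CC (r,kernel):
  lvl0: tbl 0x24, slot 28 ⇒ 0x28007 (P1/RW1/US1/PS0)
  lvl1: tbl 0x28, slot 14 ⇒ 0x2C007 (P1/RW1/US1/PS0)
  lvl2: tbl 0x2C, slot 19 ⇒ 0x2D007 (P1/RW1/US1/PS0)
  lvl3: tbl 0x2D, slot 9 ⇒ 0x2E007 (P1/RW1/US1/PS0)
  ✓ 0x2E8CC  — 4 lookups
#1 VA=0x580C1078E (r,kernel):
  lvl0: tbl 0x24, slot 0 ⇒ 0x2F007 (P1/RW1/US1/PS0)
  lvl1: tbl 0x2F, slot 22 ⇒ 0x32007 (P1/RW1/US1/PS0)
  lvl2: tbl 0x32, slot 6 ⇒ 0x33007 (P1/RW1/US1/PS0)
  lvl3: tbl 0x33, slot 16 ⇒ 0x36007 (P1/RW1/US1/PS0)
  ✓ 0x3678E  — 4 lookups
#2 VA=0xE86C3E07F64 (r,kernel):
  lvl0: tbl 0x24, slot 29 ⇒ 0x38007 (P1/RW1/US1/PS0)
  lvl1: tbl 0x38, slot 27 ⇒ 0x3B007 (P1/RW1/US1/PS0)
  lvl2: tbl 0x3B, slot 31 ⇒ 0x3C007 (P1/RW1/US1/PS0)
  lvl3: tbl 0x3C, slot 7 ⇒ 0x3E007 (P1/RW1/US1/PS0)
  ✓ 0x3EF64  — 4 lookups
#3 VA=0x48181416165 (r,kernel):
  lvl0: tbl 0x24, slot 9 ⇒ 0x41007 (P1/RW1/US1/PS0)
  lvl1: tbl 0x41, slot 6 ⇒ 0x43007 (P1/RW1/US1/PS0)
  lvl2: tbl 0x43, slot 10 ⇒ 0x46007 (P1/RW1/US1/PS0)
  lvl3: tbl 0x46, slot 22 ⇒ 0x49007 (P1/RW1/US1/PS0)
  ✓ 0x49165  — 4 lookups
#4 VA=0x48181416165 (r,kernel):
  TLB hit vpn=0x48181416 → PA=0x49165

TLB: [["0x580C10", "0x36"], ["0xE86C3E07", "0x3E"], ["0x48181416", "0x49"]]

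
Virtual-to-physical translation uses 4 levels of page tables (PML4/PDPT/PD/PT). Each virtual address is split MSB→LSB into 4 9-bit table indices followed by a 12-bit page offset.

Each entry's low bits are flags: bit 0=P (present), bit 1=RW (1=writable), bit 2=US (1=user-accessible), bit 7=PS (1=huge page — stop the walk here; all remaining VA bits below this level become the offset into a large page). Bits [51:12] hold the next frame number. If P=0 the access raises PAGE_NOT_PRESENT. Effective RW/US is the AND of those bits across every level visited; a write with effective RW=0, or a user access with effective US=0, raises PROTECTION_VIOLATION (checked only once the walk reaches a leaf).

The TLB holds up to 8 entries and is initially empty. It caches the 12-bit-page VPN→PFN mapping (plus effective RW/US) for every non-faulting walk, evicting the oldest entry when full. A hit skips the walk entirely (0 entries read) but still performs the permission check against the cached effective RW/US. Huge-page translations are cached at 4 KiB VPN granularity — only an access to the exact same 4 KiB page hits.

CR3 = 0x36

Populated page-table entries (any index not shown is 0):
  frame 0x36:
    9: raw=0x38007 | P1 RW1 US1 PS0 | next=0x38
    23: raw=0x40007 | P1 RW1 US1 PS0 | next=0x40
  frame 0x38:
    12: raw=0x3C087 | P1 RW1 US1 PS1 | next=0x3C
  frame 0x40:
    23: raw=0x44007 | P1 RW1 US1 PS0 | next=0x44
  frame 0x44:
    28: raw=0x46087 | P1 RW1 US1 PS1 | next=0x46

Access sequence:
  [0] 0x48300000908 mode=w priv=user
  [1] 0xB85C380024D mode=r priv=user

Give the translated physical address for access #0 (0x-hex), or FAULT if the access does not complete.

Per-access translation:
#0 VA=0x48300000908 (w,user):
  lvl0: tbl 0x36, slot 9 ⇒ 0x38007 (P1/RW1/US1/PS0)
  lvl1: tbl 0x38, slot 12 ⇒ 0x3C087 (P1/RW1/US1/PS1)
  ⇒ phys 0x3C908 (huge @L1)  [2 reads]
#1 VA=0xB85C380024D (r,user):
  lvl0: tbl 0x36, slot 23 ⇒ 0x40007 (P1/RW1/US1/PS0)
  lvl1: tbl 0x40, slot 23 ⇒ 0x44007 (P1/RW1/US1/PS0)
  lvl2: tbl 0x44, slot 28 ⇒ 0x46087 (P1/RW1/US1/PS1)
  ⇒ phys 0x4624D (huge @L2)  [3 reads]

Access #0 PA: 0x3C908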